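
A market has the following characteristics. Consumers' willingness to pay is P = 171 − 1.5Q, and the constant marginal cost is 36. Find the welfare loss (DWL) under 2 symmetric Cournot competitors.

Competitive firms price at marginal cost: P = 36, giving Q = 90.
With 2 symmetric Cournot firms, each firm's FOC gives 171 − 4.5q = 36, so q = 30, Q = 2·30 = 60, and P = 81.
DWL is the triangle between Q = 60 and Q = 90: ½·(90 − 60)·(81 − 36) = 675.

DWL = 675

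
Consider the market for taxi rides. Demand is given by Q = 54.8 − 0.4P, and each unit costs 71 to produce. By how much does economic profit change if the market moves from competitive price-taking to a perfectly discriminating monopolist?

π rises by 871.2

Inverting demand: P = 137 − 2.5Q.
Under competition P = MC = 71, so Q = (137 − 71)/2.5 = 26.4.
Profit = (71 − 71)·26.4 = 0.
With perfect price discrimination, output is the efficient level Q = 26.4 (where demand meets MC), but every buyer pays their willingness to pay: CS = 0 and PS = total surplus.
PS equals the full surplus area, 871.2. Profit = 871.2 = 871.2.
Change in economic profit: 871.2 − 0 = 871.2.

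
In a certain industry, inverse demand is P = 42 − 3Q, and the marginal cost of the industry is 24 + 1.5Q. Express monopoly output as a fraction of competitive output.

Q_m/Q_c = 0.6

Monopoly sets MR = MC: 42 − 6Q = 24 + 1.5Q ⇒ Q = 2.4, P = 42 − 3·2.4 = 34.8.
Competitive equilibrium sets price equal to marginal cost: 42 − 3Q = 24 + 1.5Q, so Q = 4 and P = 30.
Ratio Q_m/Q_c = 2.4/4 = 0.6.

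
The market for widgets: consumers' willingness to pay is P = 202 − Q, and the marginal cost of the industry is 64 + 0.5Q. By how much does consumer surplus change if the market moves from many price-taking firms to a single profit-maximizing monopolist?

Under competition P = MC: 202 − Q = 64 + 0.5Q ⇒ Q = 92, P = 110.
CS = ½·(202 − 110)·92 = 4232.
A monopolist chooses Q where MR = MC. MR = 202 − 2Q; setting this equal to 64 + 0.5Q gives Q = 55.2 and P = 146.8.
CS = ½·(202 − 146.8)·55.2 = 1523.52.
Change in consumer surplus: 1523.52 − 4232 = −2708.48.

Consumer surplus falls by 2708.48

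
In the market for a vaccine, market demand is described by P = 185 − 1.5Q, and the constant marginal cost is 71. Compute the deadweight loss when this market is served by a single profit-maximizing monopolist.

DWL = 1083

Competitive firms price at marginal cost: P = 71, giving Q = 76.
A monopolist chooses Q where MR = MC. MR = 185 − 3Q; setting this equal to 71 gives Q = 38 and P = 128.
DWL is the triangle between Q = 38 and Q = 76: ½·(76 − 38)·(128 − 71) = 1083.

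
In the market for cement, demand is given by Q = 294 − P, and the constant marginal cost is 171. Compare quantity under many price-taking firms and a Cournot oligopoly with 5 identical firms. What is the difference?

Inverting demand: P = 294 − Q.
Competitive firms price at marginal cost: P = 171, giving Q = 123.
Cournot with 5 identical firms: the symmetric best-response condition is 294 − 6q = 171. Each firm produces q = 20.5, total output Q = 102.5, price P = 191.5.
Change in quantity: 102.5 − 123 = −20.5.

Q falls by 20.5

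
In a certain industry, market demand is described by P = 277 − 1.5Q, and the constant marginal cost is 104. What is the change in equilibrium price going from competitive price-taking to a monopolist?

P rises by 86.5

Under competition P = MC = 104, so Q = (277 − 104)/1.5 = 346/3.
The monopolist equates marginal revenue to marginal cost: 277 − 3Q = 104, so Q = 173/3. From demand, P = 190.5.
Change in equilibrium price: 190.5 − 104 = 86.5.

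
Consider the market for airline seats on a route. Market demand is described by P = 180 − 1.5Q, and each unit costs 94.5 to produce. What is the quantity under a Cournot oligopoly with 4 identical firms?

In a 4-firm Cournot equilibrium, symmetry and the first-order condition give q = (180 − 94.5)/(7.5) = 11.4. So Q = 45.6 and P = 111.6.

Q = 45.6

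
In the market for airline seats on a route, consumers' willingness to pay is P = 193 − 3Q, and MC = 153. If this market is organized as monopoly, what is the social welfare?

TS = 200

A monopolist chooses Q where MR = MC. MR = 193 − 6Q; setting this equal to 153 gives Q = 20/3 and P = 173.
CS = ½·(193 − 173)·20/3 = 200/3; PS = (173 − 153)·20/3 = 400/3; TS = 200.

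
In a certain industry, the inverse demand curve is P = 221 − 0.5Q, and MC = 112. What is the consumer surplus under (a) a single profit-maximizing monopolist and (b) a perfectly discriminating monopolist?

Monopoly: CS = 2970.25; Perfect PD: CS = 0

The monopolist equates marginal revenue to marginal cost: 221 − Q = 112, so Q = 109. From demand, P = 166.5.
CS = ½·(221 − 166.5)·109 = 2970.25.
Under first-degree price discrimination the firm charges each unit its demand price and produces up to where P = MC, i.e. Q = 218. Consumer surplus is zero; producer surplus equals total surplus.
CS = 0.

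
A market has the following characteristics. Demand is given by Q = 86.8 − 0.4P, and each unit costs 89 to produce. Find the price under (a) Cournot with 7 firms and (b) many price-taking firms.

Cournot: P = 105; Competition: P = 89

Inverting demand: P = 217 − 2.5Q.
In a 7-firm Cournot equilibrium, symmetry and the first-order condition give q = (217 − 89)/(20) = 6.4. So Q = 44.8 and P = 105.
Competitive firms price at marginal cost: P = 89, giving Q = 51.2.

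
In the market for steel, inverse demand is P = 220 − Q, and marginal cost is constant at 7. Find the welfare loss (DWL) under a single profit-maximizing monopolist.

Competitive firms price at marginal cost: P = 7, giving Q = 213.
Monopoly sets MR = MC: 220 − 2Q = 7 ⇒ Q = 106.5, P = 220 − 106.5 = 113.5.
DWL is the triangle between Q = 106.5 and Q = 213: ½·(213 − 106.5)·(113.5 − 7) = 5671.125.

DWL = 5671.125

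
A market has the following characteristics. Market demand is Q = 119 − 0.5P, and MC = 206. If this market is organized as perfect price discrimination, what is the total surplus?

Inverting demand: P = 238 − 2Q.
Under first-degree price discrimination the firm charges each unit its demand price and produces up to where P = MC, i.e. Q = 16. Consumer surplus is zero; producer surplus equals total surplus.
TS = 256 (equal to competitive TS).

TS = 256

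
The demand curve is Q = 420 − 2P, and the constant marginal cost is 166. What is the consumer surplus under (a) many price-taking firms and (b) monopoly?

Inverting demand: P = 210 − 0.5Q.
Under competition P = MC = 166, so Q = (210 − 166)/0.5 = 88.
CS = ½·(210 − 166)·88 = 1936.
A monopolist chooses Q where MR = MC. MR = 210 − Q; setting this equal to 166 gives Q = 44 and P = 188.
CS = ½·(210 − 188)·44 = 484.

Competition: CS = 1936; Monopoly: CS = 484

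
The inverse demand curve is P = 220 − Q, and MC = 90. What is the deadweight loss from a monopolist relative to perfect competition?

DWL = 2112.5

Perfect competition: P = MC = 90, so 220 − Q = 90 and Q = 130.
A monopolist chooses Q where MR = MC. MR = 220 − 2Q; setting this equal to 90 gives Q = 65 and P = 155.
DWL is the triangle between Q = 65 and Q = 130: ½·(130 − 65)·(155 − 90) = 2112.5.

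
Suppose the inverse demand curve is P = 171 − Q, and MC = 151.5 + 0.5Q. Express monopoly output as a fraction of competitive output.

Q_m/Q_c = 0.6

Monopoly sets MR = MC: 171 − 2Q = 151.5 + 0.5Q ⇒ Q = 7.8, P = 171 − 7.8 = 163.2.
Under competition P = MC: 171 − Q = 151.5 + 0.5Q ⇒ Q = 13, P = 158.
Ratio Q_m/Q_c = 7.8/13 = 0.6.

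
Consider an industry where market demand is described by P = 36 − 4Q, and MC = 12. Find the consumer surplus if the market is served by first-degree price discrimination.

With perfect price discrimination, output is the efficient level Q = 6 (where demand meets MC), but every buyer pays their willingness to pay: CS = 0 and PS = total surplus.
CS = 0.

CS = 0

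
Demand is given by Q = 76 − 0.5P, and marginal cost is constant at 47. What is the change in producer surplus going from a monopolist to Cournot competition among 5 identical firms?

Inverting demand: P = 152 − 2Q.
A monopolist chooses Q where MR = MC. MR = 152 − 4Q; setting this equal to 47 gives Q = 26.25 and P = 99.5.
PS = (99.5 − 47)·26.25 = 1378.125.
Cournot with 5 identical firms: the symmetric best-response condition is 152 − 12q = 47. Each firm produces q = 8.75, total output Q = 43.75, price P = 64.5.
PS = (64.5 − 47)·43.75 = 765.625.
Change in producer surplus: 765.625 − 1378.125 = −612.5.

PS falls by 612.5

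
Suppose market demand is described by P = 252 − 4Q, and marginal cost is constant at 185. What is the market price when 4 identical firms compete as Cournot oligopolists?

P = 198.4

Cournot with 4 identical firms: the symmetric best-response condition is 252 − 20q = 185. Each firm produces q = 3.35, total output Q = 13.4, price P = 198.4.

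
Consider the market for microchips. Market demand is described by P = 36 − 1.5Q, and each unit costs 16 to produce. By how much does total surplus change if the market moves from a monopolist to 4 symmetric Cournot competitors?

Total surplus rises by 28

The monopolist equates marginal revenue to marginal cost: 36 − 3Q = 16, so Q = 20/3. From demand, P = 26.
CS = ½·(36 − 26)·20/3 = 100/3; PS = (26 − 16)·20/3 = 200/3; TS = 100.
Cournot with 4 identical firms: the symmetric best-response condition is 36 − 7.5q = 16. Each firm produces q = 8/3, total output Q = 32/3, price P = 20.
CS = ½·(36 − 20)·32/3 = 256/3; PS = (20 − 16)·32/3 = 128/3; TS = 128.
Change in total surplus: 128 − 100 = 28.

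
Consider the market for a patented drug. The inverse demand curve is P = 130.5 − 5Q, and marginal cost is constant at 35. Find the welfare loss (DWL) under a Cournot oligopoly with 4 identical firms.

DWL = 36.481

Perfect competition: P = MC = 35, so 130.5 − 5Q = 35 and Q = 19.1.
With 4 symmetric Cournot firms, each firm's FOC gives 130.5 − 25q = 35, so q = 3.82, Q = 4·3.82 = 15.28, and P = 54.1.
DWL is the triangle between Q = 15.28 and Q = 19.1: ½·(19.1 − 15.28)·(54.1 − 35) = 36.481.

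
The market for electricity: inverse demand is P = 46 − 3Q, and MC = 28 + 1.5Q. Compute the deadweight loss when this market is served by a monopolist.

Under competition P = MC: 46 − 3Q = 28 + 1.5Q ⇒ Q = 4, P = 34.
The monopolist equates marginal revenue to marginal cost: 46 − 6Q = 28 + 1.5Q, so Q = 2.4. From demand, P = 38.8.
CS = ½·(46 − 34)·4 = 24; PS = (34·4 − 28·4 − ½·1.5·4²) = 12; TS = 36.
CS = ½·(46 − 38.8)·2.4 = 8.64; PS = (38.8·2.4 − 28·2.4 − ½·1.5·2.4²) = 21.6; TS = 30.24.
DWL = 36 − 30.24 = 5.76.

DWL = 5.76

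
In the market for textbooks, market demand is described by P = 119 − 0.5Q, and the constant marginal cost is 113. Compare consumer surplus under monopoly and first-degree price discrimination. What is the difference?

Consumer surplus falls by 9

A monopolist chooses Q where MR = MC. MR = 119 − Q; setting this equal to 113 gives Q = 6 and P = 116.
CS = ½·(119 − 116)·6 = 9.
Under first-degree price discrimination the firm charges each unit its demand price and produces up to where P = MC, i.e. Q = 12. Consumer surplus is zero; producer surplus equals total surplus.
CS = 0.
Change in consumer surplus: 0 − 9 = −9.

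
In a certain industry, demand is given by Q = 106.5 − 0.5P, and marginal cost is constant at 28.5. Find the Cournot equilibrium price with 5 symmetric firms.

Inverting demand: P = 213 − 2Q.
In a 5-firm Cournot equilibrium, symmetry and the first-order condition give q = (213 − 28.5)/(12) = 15.375. So Q = 76.875 and P = 59.25.

P = 59.25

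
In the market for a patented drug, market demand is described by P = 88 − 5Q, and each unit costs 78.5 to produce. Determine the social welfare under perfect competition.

TS = 9.025

Competitive firms price at marginal cost: P = 78.5, giving Q = 1.9.
CS = ½·(88 − 78.5)·1.9 = 9.025; PS = (78.5 − 78.5)·1.9 = 0; TS = 9.025.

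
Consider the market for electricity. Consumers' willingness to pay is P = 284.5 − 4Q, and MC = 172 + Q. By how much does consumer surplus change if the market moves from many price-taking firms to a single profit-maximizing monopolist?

Consumer surplus falls by 700

Under competition P = MC: 284.5 − 4Q = 172 + Q ⇒ Q = 22.5, P = 194.5.
CS = ½·(284.5 − 194.5)·22.5 = 1012.5.
Monopoly sets MR = MC: 284.5 − 8Q = 172 + Q ⇒ Q = 12.5, P = 284.5 − 4·12.5 = 234.5.
CS = ½·(284.5 − 234.5)·12.5 = 312.5.
Change in consumer surplus: 312.5 − 1012.5 = −700.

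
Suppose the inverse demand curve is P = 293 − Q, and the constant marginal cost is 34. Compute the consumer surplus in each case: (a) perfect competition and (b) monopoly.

Perfect competition: P = MC = 34, so 293 − Q = 34 and Q = 259.
CS = ½·(293 − 34)·259 = 33540.5.
Monopoly sets MR = MC: 293 − 2Q = 34 ⇒ Q = 129.5, P = 293 − 129.5 = 163.5.
CS = ½·(293 − 163.5)·129.5 = 8385.125.

Competition: CS = 33540.5; Monopoly: CS = 8385.125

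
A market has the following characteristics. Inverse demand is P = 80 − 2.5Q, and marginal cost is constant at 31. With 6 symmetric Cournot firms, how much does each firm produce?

With 6 symmetric Cournot firms, each firm's FOC gives 80 − 17.5q = 31, so q = 2.8, Q = 6·2.8 = 16.8, and P = 38.

q_i = 2.8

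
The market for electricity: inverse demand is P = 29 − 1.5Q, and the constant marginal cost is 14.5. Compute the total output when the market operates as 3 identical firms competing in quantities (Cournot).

Q = 7.25

In a 3-firm Cournot equilibrium, symmetry and the first-order condition give q = (29 − 14.5)/(6) = 29/12. So Q = 7.25 and P = 18.125.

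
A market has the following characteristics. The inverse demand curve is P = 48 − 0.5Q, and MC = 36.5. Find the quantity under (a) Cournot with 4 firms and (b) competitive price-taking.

Cournot with 4 identical firms: the symmetric best-response condition is 48 − 2.5q = 36.5. Each firm produces q = 4.6, total output Q = 18.4, price P = 38.8.
Competitive firms price at marginal cost: P = 36.5, giving Q = 23.

Cournot: Q = 18.4; Competition: Q = 23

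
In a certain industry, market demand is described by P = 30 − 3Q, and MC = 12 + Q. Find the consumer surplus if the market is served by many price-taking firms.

CS = 30.375

Competitive equilibrium sets price equal to marginal cost: 30 − 3Q = 12 + Q, so Q = 4.5 and P = 16.5.
CS = ½·(30 − 16.5)·4.5 = 30.375.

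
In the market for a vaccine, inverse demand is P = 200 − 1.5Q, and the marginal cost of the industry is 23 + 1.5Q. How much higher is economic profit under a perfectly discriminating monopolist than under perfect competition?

Competitive equilibrium sets price equal to marginal cost: 200 − 1.5Q = 23 + 1.5Q, so Q = 59 and P = 111.5.
Profit = 111.5·59 − (23·59 + ½·1.5·59²) = 2610.75.
With perfect price discrimination, output is the efficient level Q = 59 (where demand meets MC), but every buyer pays their willingness to pay: CS = 0 and PS = total surplus.
PS equals the full surplus area, 5221.5. Profit = 5221.5 = 5221.5.
Change in economic profit: 5221.5 − 2610.75 = 2610.75.

Economic profit rises by 2610.75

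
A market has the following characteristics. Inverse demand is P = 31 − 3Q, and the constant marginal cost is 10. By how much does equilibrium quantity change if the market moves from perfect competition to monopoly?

Under competition P = MC = 10, so Q = (31 − 10)/3 = 7.
A monopolist chooses Q where MR = MC. MR = 31 − 6Q; setting this equal to 10 gives Q = 3.5 and P = 20.5.
Change in equilibrium quantity: 3.5 − 7 = −3.5.

Equilibrium quantity falls by 3.5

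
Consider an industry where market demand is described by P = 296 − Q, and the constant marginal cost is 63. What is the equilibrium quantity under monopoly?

Q = 116.5

The monopolist equates marginal revenue to marginal cost: 296 − 2Q = 63, so Q = 116.5. From demand, P = 179.5.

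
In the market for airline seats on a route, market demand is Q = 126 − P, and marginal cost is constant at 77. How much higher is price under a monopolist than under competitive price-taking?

Inverting demand: P = 126 − Q.
Under competition P = MC = 77, so Q = (126 − 77)/1 = 49.
Monopoly sets MR = MC: 126 − 2Q = 77 ⇒ Q = 24.5, P = 126 − 24.5 = 101.5.
Change in price: 101.5 − 77 = 24.5.

Price rises by 24.5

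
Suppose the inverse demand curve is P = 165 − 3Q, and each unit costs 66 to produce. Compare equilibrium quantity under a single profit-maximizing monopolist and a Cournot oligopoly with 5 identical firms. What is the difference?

Q rises by 11

A monopolist chooses Q where MR = MC. MR = 165 − 6Q; setting this equal to 66 gives Q = 16.5 and P = 115.5.
In a 5-firm Cournot equilibrium, symmetry and the first-order condition give q = (165 − 66)/(18) = 5.5. So Q = 27.5 and P = 82.5.
Change in equilibrium quantity: 27.5 − 16.5 = 11.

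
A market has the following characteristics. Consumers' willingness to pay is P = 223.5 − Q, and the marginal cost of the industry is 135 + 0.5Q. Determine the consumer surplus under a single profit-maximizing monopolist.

CS = 626.58

Monopoly sets MR = MC: 223.5 − 2Q = 135 + 0.5Q ⇒ Q = 35.4, P = 223.5 − 35.4 = 188.1.
CS = ½·(223.5 − 188.1)·35.4 = 626.58.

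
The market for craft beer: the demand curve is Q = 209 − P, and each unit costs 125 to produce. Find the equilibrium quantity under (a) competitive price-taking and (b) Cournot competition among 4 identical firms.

Inverting demand: P = 209 − Q.
Under competition P = MC = 125, so Q = (209 − 125)/1 = 84.
Cournot with 4 identical firms: the symmetric best-response condition is 209 − 5q = 125. Each firm produces q = 16.8, total output Q = 67.2, price P = 141.8.

Competition: Q = 84; Cournot: Q = 67.2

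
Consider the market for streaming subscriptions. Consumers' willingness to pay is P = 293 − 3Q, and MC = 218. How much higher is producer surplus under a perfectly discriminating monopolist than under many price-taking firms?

PS rises by 937.5

Competitive firms price at marginal cost: P = 218, giving Q = 25.
PS = (218 − 218)·25 = 0.
A perfectly discriminating monopolist sells every unit with P(Q) ≥ MC(Q), so output equals the competitive quantity Q = 25. Each buyer pays their reservation price, so CS = 0 and the firm captures all surplus.
PS = ½·(293 − 218)·25 = 937.5.
Change in producer surplus: 937.5 − 0 = 937.5.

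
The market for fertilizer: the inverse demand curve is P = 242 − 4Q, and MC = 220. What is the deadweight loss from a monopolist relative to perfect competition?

DWL = 15.125

Under competition P = MC = 220, so Q = (242 − 220)/4 = 5.5.
The monopolist equates marginal revenue to marginal cost: 242 − 8Q = 220, so Q = 2.75. From demand, P = 231.
DWL is the triangle between Q = 2.75 and Q = 5.5: ½·(5.5 − 2.75)·(231 − 220) = 15.125.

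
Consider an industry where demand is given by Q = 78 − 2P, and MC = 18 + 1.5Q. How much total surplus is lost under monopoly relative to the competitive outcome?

DWL = 4.41

Inverting demand: P = 39 − 0.5Q.
Competitive equilibrium sets price equal to marginal cost: 39 − 0.5Q = 18 + 1.5Q, so Q = 10.5 and P = 33.75.
A monopolist chooses Q where MR = MC. MR = 39 − Q; setting this equal to 18 + 1.5Q gives Q = 8.4 and P = 34.8.
CS = ½·(39 − 33.75)·10.5 = 441/16; PS = (33.75·10.5 − 18·10.5 − ½·1.5·10.5²) = 1323/16; TS = 110.25.
CS = ½·(39 − 34.8)·8.4 = 17.64; PS = (34.8·8.4 − 18·8.4 − ½·1.5·8.4²) = 88.2; TS = 105.84.
DWL = 110.25 − 105.84 = 4.41.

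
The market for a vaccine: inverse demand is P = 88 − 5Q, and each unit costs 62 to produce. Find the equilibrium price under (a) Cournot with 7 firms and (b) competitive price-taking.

With 7 symmetric Cournot firms, each firm's FOC gives 88 − 40q = 62, so q = 0.65, Q = 7·0.65 = 4.55, and P = 65.25.
Perfect competition: P = MC = 62, so 88 − 5Q = 62 and Q = 5.2.

Cournot: P = 65.25; Competition: P = 62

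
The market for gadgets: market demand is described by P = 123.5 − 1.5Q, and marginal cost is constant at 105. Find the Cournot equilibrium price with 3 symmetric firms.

P = 109.625

With 3 symmetric Cournot firms, each firm's FOC gives 123.5 − 6q = 105, so q = 37/12, Q = 3·37/12 = 9.25, and P = 109.625.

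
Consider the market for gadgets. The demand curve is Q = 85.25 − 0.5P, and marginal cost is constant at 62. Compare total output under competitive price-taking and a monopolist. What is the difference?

Q falls by 27.125

Inverting demand: P = 170.5 − 2Q.
Under competition P = MC = 62, so Q = (170.5 − 62)/2 = 54.25.
Monopoly sets MR = MC: 170.5 − 4Q = 62 ⇒ Q = 27.125, P = 170.5 − 2·27.125 = 116.25.
Change in total output: 27.125 − 54.25 = −27.125.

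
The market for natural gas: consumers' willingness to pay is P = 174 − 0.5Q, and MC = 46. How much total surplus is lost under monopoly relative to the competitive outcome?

DWL = 4096

Perfect competition: P = MC = 46, so 174 − 0.5Q = 46 and Q = 256.
The monopolist equates marginal revenue to marginal cost: 174 − Q = 46, so Q = 128. From demand, P = 110.
DWL is the triangle between Q = 128 and Q = 256: ½·(256 − 128)·(110 − 46) = 4096.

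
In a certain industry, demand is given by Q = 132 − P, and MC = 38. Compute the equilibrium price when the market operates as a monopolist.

P = 85

Inverting demand: P = 132 − Q.
A monopolist chooses Q where MR = MC. MR = 132 − 2Q; setting this equal to 38 gives Q = 47 and P = 85.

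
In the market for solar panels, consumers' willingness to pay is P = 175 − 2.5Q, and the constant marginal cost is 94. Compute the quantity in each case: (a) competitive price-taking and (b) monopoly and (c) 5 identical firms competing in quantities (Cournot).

Perfect competition: P = MC = 94, so 175 − 2.5Q = 94 and Q = 32.4.
Monopoly sets MR = MC: 175 − 5Q = 94 ⇒ Q = 16.2, P = 175 − 2.5·16.2 = 134.5.
Cournot with 5 identical firms: the symmetric best-response condition is 175 − 15q = 94. Each firm produces q = 5.4, total output Q = 27, price P = 107.5.

Competition: Q = 32.4; Monopoly: Q = 16.2; Cournot: Q = 27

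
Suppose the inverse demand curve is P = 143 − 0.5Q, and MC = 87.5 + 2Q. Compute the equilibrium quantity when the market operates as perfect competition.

Q = 22.2

Competitive equilibrium sets price equal to marginal cost: 143 − 0.5Q = 87.5 + 2Q, so Q = 22.2 and P = 131.9.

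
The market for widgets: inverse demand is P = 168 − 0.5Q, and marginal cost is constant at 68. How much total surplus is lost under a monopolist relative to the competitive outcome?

DWL = 2500

Perfect competition: P = MC = 68, so 168 − 0.5Q = 68 and Q = 200.
Monopoly sets MR = MC: 168 − Q = 68 ⇒ Q = 100, P = 168 − 0.5·100 = 118.
DWL is the triangle between Q = 100 and Q = 200: ½·(200 − 100)·(118 − 68) = 2500.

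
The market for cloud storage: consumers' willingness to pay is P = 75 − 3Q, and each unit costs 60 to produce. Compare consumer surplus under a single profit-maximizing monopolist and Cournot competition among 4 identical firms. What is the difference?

A monopolist chooses Q where MR = MC. MR = 75 − 6Q; setting this equal to 60 gives Q = 2.5 and P = 67.5.
CS = ½·(75 − 67.5)·2.5 = 9.375.
In a 4-firm Cournot equilibrium, symmetry and the first-order condition give q = (75 − 60)/(15) = 1. So Q = 4 and P = 63.
CS = ½·(75 − 63)·4 = 24.
Change in consumer surplus: 24 − 9.375 = 14.625.

CS rises by 14.625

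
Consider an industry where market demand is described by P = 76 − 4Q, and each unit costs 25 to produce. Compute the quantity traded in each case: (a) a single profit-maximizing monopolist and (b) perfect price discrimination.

The monopolist equates marginal revenue to marginal cost: 76 − 8Q = 25, so Q = 6.375. From demand, P = 50.5.
With perfect price discrimination, output is the efficient level Q = 12.75 (where demand meets MC), but every buyer pays their willingness to pay: CS = 0 and PS = total surplus.

Monopoly: Q = 6.375; Perfect PD: Q = 12.75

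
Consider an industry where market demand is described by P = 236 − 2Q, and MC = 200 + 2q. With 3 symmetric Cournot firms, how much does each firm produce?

q_i = 3.6

Cournot with 3 identical firms: the symmetric best-response condition is 236 − 8q = 200 + 2q. Each firm produces q = 3.6, total output Q = 10.8, price P = 214.4.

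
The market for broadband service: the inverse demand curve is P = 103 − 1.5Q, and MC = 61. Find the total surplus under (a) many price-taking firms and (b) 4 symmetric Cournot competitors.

Competition: TS = 588; Cournot: TS = 564.48

Under competition P = MC = 61, so Q = (103 − 61)/1.5 = 28.
CS = ½·(103 − 61)·28 = 588; PS = (61 − 61)·28 = 0; TS = 588.
In a 4-firm Cournot equilibrium, symmetry and the first-order condition give q = (103 − 61)/(7.5) = 5.6. So Q = 22.4 and P = 69.4.
CS = ½·(103 − 69.4)·22.4 = 376.32; PS = (69.4 − 61)·22.4 = 188.16; TS = 564.48.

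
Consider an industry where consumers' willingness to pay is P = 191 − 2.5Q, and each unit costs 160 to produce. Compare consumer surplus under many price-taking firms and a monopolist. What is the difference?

Consumer surplus falls by 144.15

Competitive firms price at marginal cost: P = 160, giving Q = 12.4.
CS = ½·(191 − 160)·12.4 = 192.2.
Monopoly sets MR = MC: 191 − 5Q = 160 ⇒ Q = 6.2, P = 191 − 2.5·6.2 = 175.5.
CS = ½·(191 − 175.5)·6.2 = 48.05.
Change in consumer surplus: 48.05 − 192.2 = −144.15.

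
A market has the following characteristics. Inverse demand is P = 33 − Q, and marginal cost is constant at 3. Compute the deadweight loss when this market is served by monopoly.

DWL = 112.5

Perfect competition: P = MC = 3, so 33 − Q = 3 and Q = 30.
Monopoly sets MR = MC: 33 − 2Q = 3 ⇒ Q = 15, P = 33 − 15 = 18.
DWL is the triangle between Q = 15 and Q = 30: ½·(30 − 15)·(18 − 3) = 112.5.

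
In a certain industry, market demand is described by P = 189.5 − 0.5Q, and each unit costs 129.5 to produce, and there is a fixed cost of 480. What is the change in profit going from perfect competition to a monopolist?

Profit rises by 1800

Competitive firms price at marginal cost: P = 129.5, giving Q = 120.
Profit = (129.5 − 129.5)·120 − 480 = −480.
The monopolist equates marginal revenue to marginal cost: 189.5 − Q = 129.5, so Q = 60. From demand, P = 159.5.
Profit = (159.5 − 129.5)·60 − 480 = 1320.
Change in profit: 1320 − −480 = 1800.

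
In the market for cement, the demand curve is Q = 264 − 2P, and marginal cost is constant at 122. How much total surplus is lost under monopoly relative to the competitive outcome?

Inverting demand: P = 132 − 0.5Q.
Competitive firms price at marginal cost: P = 122, giving Q = 20.
Monopoly sets MR = MC: 132 − Q = 122 ⇒ Q = 10, P = 132 − 0.5·10 = 127.
DWL is the triangle between Q = 10 and Q = 20: ½·(20 − 10)·(127 − 122) = 25.

DWL = 25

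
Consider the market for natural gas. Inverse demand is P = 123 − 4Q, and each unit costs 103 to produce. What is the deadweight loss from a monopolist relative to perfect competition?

DWL = 12.5

Perfect competition: P = MC = 103, so 123 − 4Q = 103 and Q = 5.
The monopolist equates marginal revenue to marginal cost: 123 − 8Q = 103, so Q = 2.5. From demand, P = 113.
DWL is the triangle between Q = 2.5 and Q = 5: ½·(5 − 2.5)·(113 − 103) = 12.5.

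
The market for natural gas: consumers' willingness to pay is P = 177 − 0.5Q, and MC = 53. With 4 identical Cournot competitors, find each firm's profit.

π_i = 1230.08

Cournot with 4 identical firms: the symmetric best-response condition is 177 − 2.5q = 53. Each firm produces q = 49.6, total output Q = 198.4, price P = 77.8.
Each firm's profit = (77.8 − 53)·49.6 = 1230.08.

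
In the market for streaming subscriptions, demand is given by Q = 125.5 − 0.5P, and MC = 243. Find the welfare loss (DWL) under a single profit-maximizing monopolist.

Inverting demand: P = 251 − 2Q.
Competitive firms price at marginal cost: P = 243, giving Q = 4.
Monopoly sets MR = MC: 251 − 4Q = 243 ⇒ Q = 2, P = 251 − 2·2 = 247.
DWL is the triangle between Q = 2 and Q = 4: ½·(4 − 2)·(247 − 243) = 4.

DWL = 4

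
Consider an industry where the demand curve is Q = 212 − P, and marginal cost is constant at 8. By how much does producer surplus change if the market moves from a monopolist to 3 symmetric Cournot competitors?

Inverting demand: P = 212 − Q.
Monopoly sets MR = MC: 212 − 2Q = 8 ⇒ Q = 102, P = 212 − 102 = 110.
PS = (110 − 8)·102 = 10404.
In a 3-firm Cournot equilibrium, symmetry and the first-order condition give q = (212 − 8)/(4) = 51. So Q = 153 and P = 59.
PS = (59 − 8)·153 = 7803.
Change in producer surplus: 7803 − 10404 = −2601.

PS falls by 2601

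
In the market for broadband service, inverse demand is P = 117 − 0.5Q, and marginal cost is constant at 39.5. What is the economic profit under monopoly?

Profit = 3003.125

A monopolist chooses Q where MR = MC. MR = 117 − Q; setting this equal to 39.5 gives Q = 77.5 and P = 78.25.
Profit = (78.25 − 39.5)·77.5 = 3003.125.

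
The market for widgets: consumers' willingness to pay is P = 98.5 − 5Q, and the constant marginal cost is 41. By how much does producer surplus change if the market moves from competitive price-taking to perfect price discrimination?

PS rises by 330.625

Perfect competition: P = MC = 41, so 98.5 − 5Q = 41 and Q = 11.5.
PS = (41 − 41)·11.5 = 0.
Under first-degree price discrimination the firm charges each unit its demand price and produces up to where P = MC, i.e. Q = 11.5. Consumer surplus is zero; producer surplus equals total surplus.
PS = ½·(98.5 − 41)·11.5 = 330.625.
Change in producer surplus: 330.625 − 0 = 330.625.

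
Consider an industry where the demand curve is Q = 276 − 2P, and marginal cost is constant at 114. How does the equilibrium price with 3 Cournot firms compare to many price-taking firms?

Cournot: P = 120; Competition: P = 114

Inverting demand: P = 138 − 0.5Q.
In a 3-firm Cournot equilibrium, symmetry and the first-order condition give q = (138 − 114)/(2) = 12. So Q = 36 and P = 120.
Under competition P = MC = 114, so Q = (138 − 114)/0.5 = 48.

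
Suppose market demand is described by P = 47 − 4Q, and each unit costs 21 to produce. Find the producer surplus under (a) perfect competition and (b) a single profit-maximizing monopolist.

Under competition P = MC = 21, so Q = (47 − 21)/4 = 6.5.
PS = (21 − 21)·6.5 = 0.
Monopoly sets MR = MC: 47 − 8Q = 21 ⇒ Q = 3.25, P = 47 − 4·3.25 = 34.
PS = (34 − 21)·3.25 = 42.25.

Competition: PS = 0; Monopoly: PS = 42.25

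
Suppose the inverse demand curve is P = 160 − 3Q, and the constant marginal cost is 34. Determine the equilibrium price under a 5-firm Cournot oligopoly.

P = 55

In a 5-firm Cournot equilibrium, symmetry and the first-order condition give q = (160 − 34)/(18) = 7. So Q = 35 and P = 55.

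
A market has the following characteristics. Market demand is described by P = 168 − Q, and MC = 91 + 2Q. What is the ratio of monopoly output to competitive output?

A monopolist chooses Q where MR = MC. MR = 168 − 2Q; setting this equal to 91 + 2Q gives Q = 19.25 and P = 148.75.
Competitive equilibrium sets price equal to marginal cost: 168 − Q = 91 + 2Q, so Q = 77/3 and P = 427/3.
Ratio Q_m/Q_c = 19.25/(77/3) = 0.75.

Q_m/Q_c = 0.75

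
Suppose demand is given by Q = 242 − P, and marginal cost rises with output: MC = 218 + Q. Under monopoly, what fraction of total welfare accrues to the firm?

PS/TS = 0.75

Inverting demand: P = 242 − Q.
The monopolist equates marginal revenue to marginal cost: 242 − 2Q = 218 + Q, so Q = 8. From demand, P = 234.
CS = ½·(242 − 234)·8 = 32.
PS = P·Q − VC(Q) = 234·8 − (218·8 + ½·1·8²) = 96.
Share captured = PS/TS = 96/128 = 0.75.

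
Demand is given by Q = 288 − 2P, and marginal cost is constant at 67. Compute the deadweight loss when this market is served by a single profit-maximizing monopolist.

DWL = 1482.25

Inverting demand: P = 144 − 0.5Q.
Perfect competition: P = MC = 67, so 144 − 0.5Q = 67 and Q = 154.
Monopoly sets MR = MC: 144 − Q = 67 ⇒ Q = 77, P = 144 − 0.5·77 = 105.5.
DWL is the triangle between Q = 77 and Q = 154: ½·(154 − 77)·(105.5 − 67) = 1482.25.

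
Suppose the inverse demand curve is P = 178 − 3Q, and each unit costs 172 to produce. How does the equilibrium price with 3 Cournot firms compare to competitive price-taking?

In a 3-firm Cournot equilibrium, symmetry and the first-order condition give q = (178 − 172)/(12) = 0.5. So Q = 1.5 and P = 173.5.
Perfect competition: P = MC = 172, so 178 − 3Q = 172 and Q = 2.

Cournot: P = 173.5; Competition: P = 172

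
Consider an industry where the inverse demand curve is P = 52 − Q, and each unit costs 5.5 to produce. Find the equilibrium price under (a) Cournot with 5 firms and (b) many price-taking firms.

Cournot: P = 13.25; Competition: P = 5.5

With 5 symmetric Cournot firms, each firm's FOC gives 52 − 6q = 5.5, so q = 7.75, Q = 5·7.75 = 38.75, and P = 13.25.
Under competition P = MC = 5.5, so Q = (52 − 5.5)/1 = 46.5.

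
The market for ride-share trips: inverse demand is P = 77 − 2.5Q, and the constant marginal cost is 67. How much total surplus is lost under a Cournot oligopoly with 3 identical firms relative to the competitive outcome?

DWL = 1.25

Perfect competition: P = MC = 67, so 77 − 2.5Q = 67 and Q = 4.
Cournot with 3 identical firms: the symmetric best-response condition is 77 − 10q = 67. Each firm produces q = 1, total output Q = 3, price P = 69.5.
DWL is the triangle between Q = 3 and Q = 4: ½·(4 − 3)·(69.5 − 67) = 1.25.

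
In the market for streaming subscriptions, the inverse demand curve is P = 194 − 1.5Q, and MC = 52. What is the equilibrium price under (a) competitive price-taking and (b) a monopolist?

Competition: P = 52; Monopoly: P = 123

Competitive firms price at marginal cost: P = 52, giving Q = 284/3.
The monopolist equates marginal revenue to marginal cost: 194 − 3Q = 52, so Q = 142/3. From demand, P = 123.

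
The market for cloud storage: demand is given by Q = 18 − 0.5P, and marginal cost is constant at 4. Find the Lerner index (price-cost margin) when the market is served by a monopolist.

Lerner index = 0.8

Inverting demand: P = 36 − 2Q.
A monopolist chooses Q where MR = MC. MR = 36 − 4Q; setting this equal to 4 gives Q = 8 and P = 20.
Lerner index = (P − MC)/P = (20 − 4)/20 = 0.8.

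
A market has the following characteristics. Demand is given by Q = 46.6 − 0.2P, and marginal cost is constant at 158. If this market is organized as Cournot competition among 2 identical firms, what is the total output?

Q = 10

Inverting demand: P = 233 − 5Q.
Cournot with 2 identical firms: the symmetric best-response condition is 233 − 15q = 158. Each firm produces q = 5, total output Q = 10, price P = 183.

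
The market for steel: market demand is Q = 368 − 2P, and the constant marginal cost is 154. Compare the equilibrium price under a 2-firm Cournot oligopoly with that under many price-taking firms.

Inverting demand: P = 184 − 0.5Q.
With 2 symmetric Cournot firms, each firm's FOC gives 184 − 1.5q = 154, so q = 20, Q = 2·20 = 40, and P = 164.
Under competition P = MC = 154, so Q = (184 − 154)/0.5 = 60.

Cournot: P = 164; Competition: P = 154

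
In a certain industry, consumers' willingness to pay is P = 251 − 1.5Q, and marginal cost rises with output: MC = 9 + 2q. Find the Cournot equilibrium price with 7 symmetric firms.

P = 69.5

In a 7-firm Cournot equilibrium, symmetry and the first-order condition give q = (251 − 9)/(14) = 121/7. So Q = 121 and P = 69.5.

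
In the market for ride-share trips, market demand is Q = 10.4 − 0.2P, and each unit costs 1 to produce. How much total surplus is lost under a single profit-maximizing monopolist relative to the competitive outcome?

Inverting demand: P = 52 − 5Q.
Perfect competition: P = MC = 1, so 52 − 5Q = 1 and Q = 10.2.
The monopolist equates marginal revenue to marginal cost: 52 − 10Q = 1, so Q = 5.1. From demand, P = 26.5.
DWL is the triangle between Q = 5.1 and Q = 10.2: ½·(10.2 − 5.1)·(26.5 − 1) = 65.025.

DWL = 65.025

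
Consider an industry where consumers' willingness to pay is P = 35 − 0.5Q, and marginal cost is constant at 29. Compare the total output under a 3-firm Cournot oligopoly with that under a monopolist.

With 3 symmetric Cournot firms, each firm's FOC gives 35 − 2q = 29, so q = 3, Q = 3·3 = 9, and P = 30.5.
A monopolist chooses Q where MR = MC. MR = 35 − Q; setting this equal to 29 gives Q = 6 and P = 32.

Cournot: Q = 9; Monopoly: Q = 6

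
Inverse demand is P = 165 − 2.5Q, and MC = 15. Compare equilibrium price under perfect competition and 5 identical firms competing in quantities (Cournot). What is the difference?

P rises by 25

Under competition P = MC = 15, so Q = (165 − 15)/2.5 = 60.
In a 5-firm Cournot equilibrium, symmetry and the first-order condition give q = (165 − 15)/(15) = 10. So Q = 50 and P = 40.
Change in equilibrium price: 40 − 15 = 25.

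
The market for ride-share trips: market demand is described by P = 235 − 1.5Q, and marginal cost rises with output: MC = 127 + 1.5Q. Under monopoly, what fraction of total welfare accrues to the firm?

Monopoly sets MR = MC: 235 − 3Q = 127 + 1.5Q ⇒ Q = 24, P = 235 − 1.5·24 = 199.
CS = ½·(235 − 199)·24 = 432.
PS = P·Q − VC(Q) = 199·24 − (127·24 + ½·1.5·24²) = 1296.
Share captured = PS/TS = 1296/1728 = 0.75.

PS/TS = 0.75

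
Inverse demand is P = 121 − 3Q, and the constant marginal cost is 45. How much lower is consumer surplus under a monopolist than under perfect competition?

CS falls by 722

Perfect competition: P = MC = 45, so 121 − 3Q = 45 and Q = 76/3.
CS = ½·(121 − 45)·76/3 = 2888/3.
A monopolist chooses Q where MR = MC. MR = 121 − 6Q; setting this equal to 45 gives Q = 38/3 and P = 83.
CS = ½·(121 − 83)·38/3 = 722/3.
Change in consumer surplus: 722/3 − 2888/3 = −722.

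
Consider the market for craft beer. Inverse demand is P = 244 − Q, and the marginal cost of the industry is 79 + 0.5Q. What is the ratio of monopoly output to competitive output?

The monopolist equates marginal revenue to marginal cost: 244 − 2Q = 79 + 0.5Q, so Q = 66. From demand, P = 178.
Competitive equilibrium sets price equal to marginal cost: 244 − Q = 79 + 0.5Q, so Q = 110 and P = 134.
Ratio Q_m/Q_c = 66/110 = 0.6.

Q_m/Q_c = 0.6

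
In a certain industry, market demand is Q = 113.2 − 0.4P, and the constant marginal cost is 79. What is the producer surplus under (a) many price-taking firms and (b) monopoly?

Competition: PS = 0; Monopoly: PS = 4161.6

Inverting demand: P = 283 − 2.5Q.
Under competition P = MC = 79, so Q = (283 − 79)/2.5 = 81.6.
PS = (79 − 79)·81.6 = 0.
A monopolist chooses Q where MR = MC. MR = 283 − 5Q; setting this equal to 79 gives Q = 40.8 and P = 181.
PS = (181 − 79)·40.8 = 4161.6.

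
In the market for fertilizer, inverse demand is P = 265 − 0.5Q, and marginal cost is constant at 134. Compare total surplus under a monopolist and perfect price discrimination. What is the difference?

Total surplus rises by 4290.25

Monopoly sets MR = MC: 265 − Q = 134 ⇒ Q = 131, P = 265 − 0.5·131 = 199.5.
CS = ½·(265 − 199.5)·131 = 4290.25; PS = (199.5 − 134)·131 = 8580.5; TS = 12870.75.
With perfect price discrimination, output is the efficient level Q = 262 (where demand meets MC), but every buyer pays their willingness to pay: CS = 0 and PS = total surplus.
TS = 17161 (equal to competitive TS).
Change in total surplus: 17161 − 12870.75 = 4290.25.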